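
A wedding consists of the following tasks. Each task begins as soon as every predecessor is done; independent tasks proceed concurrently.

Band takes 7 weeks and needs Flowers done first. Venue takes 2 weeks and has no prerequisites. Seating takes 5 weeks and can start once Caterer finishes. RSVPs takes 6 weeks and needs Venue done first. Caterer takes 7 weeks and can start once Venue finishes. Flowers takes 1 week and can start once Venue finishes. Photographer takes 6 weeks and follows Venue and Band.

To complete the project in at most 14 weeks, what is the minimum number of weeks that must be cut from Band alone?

Current finish: 16 weeks; target: 14.
Band is on every critical path, so each week cut from Band cuts the finish by one (this holds down to a finish of 14).
Need 16 − 14 = 2 weeks off Band → Band becomes 5 weeks, finish becomes 14.

2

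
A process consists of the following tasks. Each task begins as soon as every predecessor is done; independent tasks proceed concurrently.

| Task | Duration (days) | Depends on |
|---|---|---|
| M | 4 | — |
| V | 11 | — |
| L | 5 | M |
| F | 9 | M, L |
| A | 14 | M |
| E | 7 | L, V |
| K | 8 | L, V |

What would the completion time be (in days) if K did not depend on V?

18

With the dependency in place, V→K = 11+8 = 19 sets the finish at 19 days.
Without V→K, K's earliest start moves from 11 to 9.
The longest chain is now M→L→F = 4+5+9 = 18, so the project takes 18 days.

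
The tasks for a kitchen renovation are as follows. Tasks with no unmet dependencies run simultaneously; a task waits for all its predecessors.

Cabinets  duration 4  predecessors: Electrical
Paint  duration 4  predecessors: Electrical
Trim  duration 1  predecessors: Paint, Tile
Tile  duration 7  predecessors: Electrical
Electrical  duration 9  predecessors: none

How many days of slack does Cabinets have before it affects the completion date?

Electrical→Tile→Trim = 9+7+1 = 17 sets the makespan at 17 days.
Cabinets finishes as early as 13 and must finish by 17.
Slack of Cabinets = 13 − 9 = 4 days.

4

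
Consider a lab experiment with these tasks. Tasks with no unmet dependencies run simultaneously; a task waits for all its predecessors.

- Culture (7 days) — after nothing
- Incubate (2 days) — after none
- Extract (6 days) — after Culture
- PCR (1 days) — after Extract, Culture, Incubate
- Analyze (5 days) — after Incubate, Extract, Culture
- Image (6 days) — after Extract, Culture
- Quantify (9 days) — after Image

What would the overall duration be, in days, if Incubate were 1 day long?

Critical path before the change: Culture→Extract→Image→Quantify = 7+6+6+9 = 28 giving 28 days.
The longest path through Incubate is only 7 days, so Incubate has float 21.
That remains the longest chain; total 28 days.

28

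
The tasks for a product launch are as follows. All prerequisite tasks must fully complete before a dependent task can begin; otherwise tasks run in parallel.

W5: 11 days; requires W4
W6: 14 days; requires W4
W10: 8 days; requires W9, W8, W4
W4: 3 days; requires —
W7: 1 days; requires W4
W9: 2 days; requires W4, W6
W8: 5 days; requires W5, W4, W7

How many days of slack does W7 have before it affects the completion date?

10

Critical path: W4→W5→W8→W10 = 3+11+5+8 = 27, so the finish is 27 days.
The longest chain containing W7 totals 17 days.
Float = 27 − 17 = 10.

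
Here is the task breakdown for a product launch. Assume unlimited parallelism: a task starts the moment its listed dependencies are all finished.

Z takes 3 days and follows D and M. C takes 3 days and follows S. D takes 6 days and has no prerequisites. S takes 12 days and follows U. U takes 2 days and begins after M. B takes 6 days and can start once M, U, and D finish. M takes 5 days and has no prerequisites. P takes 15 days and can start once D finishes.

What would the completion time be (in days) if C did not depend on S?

With the dependency in place, M→U→S→C = 5+2+12+3 = 22 sets the finish at 22 days.
Without S→C, C's earliest start moves from 19 to 0.
After: D→P = 6+15 = 21 → 21 days.

21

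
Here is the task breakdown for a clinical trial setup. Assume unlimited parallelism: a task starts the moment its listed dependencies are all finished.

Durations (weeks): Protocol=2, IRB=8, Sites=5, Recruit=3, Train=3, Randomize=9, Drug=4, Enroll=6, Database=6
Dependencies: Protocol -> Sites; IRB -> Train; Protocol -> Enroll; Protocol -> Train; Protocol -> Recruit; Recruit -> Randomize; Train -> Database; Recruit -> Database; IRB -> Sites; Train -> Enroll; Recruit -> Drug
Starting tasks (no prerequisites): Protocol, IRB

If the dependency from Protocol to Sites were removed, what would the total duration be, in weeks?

Before: longest chain IRB→Train→Enroll = 8+3+6 = 17, finish 17.
Dropping Protocol→Sites doesn't change Sites's earliest start (8); another predecessor still binds.
The longest chain is now IRB→Train→Enroll = 8+3+6 = 17, so the plan takes 17 weeks.

17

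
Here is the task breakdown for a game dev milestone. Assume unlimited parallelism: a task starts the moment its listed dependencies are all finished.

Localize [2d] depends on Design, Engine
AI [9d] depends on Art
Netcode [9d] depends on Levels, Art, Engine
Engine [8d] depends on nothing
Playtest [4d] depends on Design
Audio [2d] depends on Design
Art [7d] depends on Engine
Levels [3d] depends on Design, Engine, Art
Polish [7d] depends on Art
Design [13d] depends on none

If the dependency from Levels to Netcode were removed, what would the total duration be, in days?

Original critical path: Engine→Art→Levels→Netcode = 8+7+3+9 = 27 ⇒ 27 days.
Without Levels→Netcode, Netcode's earliest start moves from 18 to 15.
New critical path: Engine→Art→AI = 8+7+9 = 24 ⇒ 24 days.

24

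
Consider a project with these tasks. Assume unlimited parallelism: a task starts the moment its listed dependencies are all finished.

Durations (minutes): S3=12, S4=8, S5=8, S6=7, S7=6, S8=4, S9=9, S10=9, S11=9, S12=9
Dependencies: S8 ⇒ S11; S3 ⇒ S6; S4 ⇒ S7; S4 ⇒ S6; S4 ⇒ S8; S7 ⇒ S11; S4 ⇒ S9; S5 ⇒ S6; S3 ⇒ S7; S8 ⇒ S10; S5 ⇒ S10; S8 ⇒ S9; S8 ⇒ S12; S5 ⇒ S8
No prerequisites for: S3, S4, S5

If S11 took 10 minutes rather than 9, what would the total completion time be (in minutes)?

As given, the longest chain is S3→S7→S11 = 12+6+9 = 27, so the finish is 27 minutes.
Since S11 is critical, the +1 change carries straight to that chain (now 28 minutes).
No other chain overtakes it, so the finish is 28 minutes.

28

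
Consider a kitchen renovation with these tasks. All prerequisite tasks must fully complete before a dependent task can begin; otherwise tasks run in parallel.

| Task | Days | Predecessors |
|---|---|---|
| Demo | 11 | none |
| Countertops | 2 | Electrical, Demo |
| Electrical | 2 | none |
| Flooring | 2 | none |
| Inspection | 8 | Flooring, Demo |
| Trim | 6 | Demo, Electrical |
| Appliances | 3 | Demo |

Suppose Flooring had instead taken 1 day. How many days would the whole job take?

19

As given, the longest chain is Demo→Inspection = 11+8 = 19, so the finish is 19 days.
The longest path through Flooring is only 10 days, so Flooring has float 9.
That remains the longest chain; total 19 days.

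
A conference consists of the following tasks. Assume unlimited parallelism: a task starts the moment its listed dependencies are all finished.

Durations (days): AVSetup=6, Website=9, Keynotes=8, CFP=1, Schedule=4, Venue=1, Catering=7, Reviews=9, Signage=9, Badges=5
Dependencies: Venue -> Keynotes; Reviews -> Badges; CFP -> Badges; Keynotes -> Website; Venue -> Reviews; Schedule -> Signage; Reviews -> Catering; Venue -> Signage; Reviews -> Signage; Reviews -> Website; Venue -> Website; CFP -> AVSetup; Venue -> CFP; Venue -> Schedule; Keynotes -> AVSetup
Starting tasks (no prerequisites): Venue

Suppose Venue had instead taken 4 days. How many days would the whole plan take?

22

The binding path is Venue→Reviews→Website = 1+9+9 = 19; finish at 19 days.
Venue is on the critical path; changing it to 4 makes that path 22 days.
The critical path is still Venue→Reviews→Website; finish is now 22 days.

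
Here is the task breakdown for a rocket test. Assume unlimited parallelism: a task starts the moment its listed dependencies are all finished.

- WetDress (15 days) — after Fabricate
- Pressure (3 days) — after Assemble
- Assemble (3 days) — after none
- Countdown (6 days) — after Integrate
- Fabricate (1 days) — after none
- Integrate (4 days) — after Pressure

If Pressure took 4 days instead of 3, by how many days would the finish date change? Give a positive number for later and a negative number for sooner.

The binding path is Assemble→Pressure→Integrate→Countdown = 3+3+4+6 = 16; finish at 16 days.
Pressure lies on that path, so at 4 days the path becomes 17 days.
No other chain overtakes it, so the finish is 17 days.
Change in finish: 17 − 16 = +1 days.

1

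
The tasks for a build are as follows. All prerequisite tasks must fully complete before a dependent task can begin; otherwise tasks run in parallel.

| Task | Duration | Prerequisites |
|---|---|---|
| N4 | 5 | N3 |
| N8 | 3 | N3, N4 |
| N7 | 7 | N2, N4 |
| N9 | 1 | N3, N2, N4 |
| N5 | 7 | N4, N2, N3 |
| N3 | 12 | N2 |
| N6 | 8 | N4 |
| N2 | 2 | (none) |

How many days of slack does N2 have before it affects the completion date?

Critical path: N2→N3→N4→N6 = 2+12+5+8 = 27, so the finish is 27 days.
Longest path through N2: 27 days (earliest finish 2, latest finish 2).
So N2 can slip 2 − 2 = 0 days.

0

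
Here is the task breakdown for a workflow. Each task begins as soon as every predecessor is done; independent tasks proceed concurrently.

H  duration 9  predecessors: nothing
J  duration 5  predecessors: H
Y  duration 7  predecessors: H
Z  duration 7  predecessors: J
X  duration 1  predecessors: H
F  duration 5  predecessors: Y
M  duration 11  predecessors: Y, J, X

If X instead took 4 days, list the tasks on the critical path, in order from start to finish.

H, Y, M

Actual critical path: H→Y→M = 9+7+11 = 27 ⇒ 27 days.
X is off the critical path — its longest chain is 21 days, giving 6 of slack.
The critical path is still H→Y→M; finish is now 27 days.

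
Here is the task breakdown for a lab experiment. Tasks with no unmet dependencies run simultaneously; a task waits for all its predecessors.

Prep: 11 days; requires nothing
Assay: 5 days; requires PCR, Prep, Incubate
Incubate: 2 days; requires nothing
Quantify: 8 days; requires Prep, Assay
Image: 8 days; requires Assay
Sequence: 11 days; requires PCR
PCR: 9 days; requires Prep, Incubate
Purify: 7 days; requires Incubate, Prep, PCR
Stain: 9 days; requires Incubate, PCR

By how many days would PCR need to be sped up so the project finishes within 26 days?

Current finish: 33 days; target: 26.
PCR is on every critical path, so each day cut from PCR cuts the finish by one (this holds down to a finish of 25).
Need 33 − 26 = 7 days off PCR → PCR becomes 2 days, finish becomes 26.

7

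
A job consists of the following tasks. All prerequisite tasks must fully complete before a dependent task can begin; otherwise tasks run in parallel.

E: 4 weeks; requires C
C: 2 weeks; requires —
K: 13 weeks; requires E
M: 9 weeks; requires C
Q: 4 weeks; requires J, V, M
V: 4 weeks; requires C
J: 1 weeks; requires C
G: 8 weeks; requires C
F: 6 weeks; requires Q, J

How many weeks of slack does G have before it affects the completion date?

11

C→M→Q→F = 2+9+4+6 = 21 sets the makespan at 21 weeks.
G finishes as early as 10 and must finish by 21.
Float = 21 − 10 = 11.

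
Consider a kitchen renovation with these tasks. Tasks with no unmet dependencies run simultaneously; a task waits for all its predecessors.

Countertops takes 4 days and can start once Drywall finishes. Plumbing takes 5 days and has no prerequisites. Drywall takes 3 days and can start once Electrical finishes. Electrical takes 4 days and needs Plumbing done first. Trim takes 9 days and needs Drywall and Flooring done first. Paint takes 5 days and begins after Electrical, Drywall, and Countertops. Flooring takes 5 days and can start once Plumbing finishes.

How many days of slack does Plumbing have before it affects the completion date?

The longest chain is Plumbing→Electrical→Drywall→Countertops→Paint = 5+4+3+4+5 = 21; overall finish 21 days.
Longest path through Plumbing: 21 days (earliest finish 5, latest finish 5).
Float = 21 − 21 = 0.

0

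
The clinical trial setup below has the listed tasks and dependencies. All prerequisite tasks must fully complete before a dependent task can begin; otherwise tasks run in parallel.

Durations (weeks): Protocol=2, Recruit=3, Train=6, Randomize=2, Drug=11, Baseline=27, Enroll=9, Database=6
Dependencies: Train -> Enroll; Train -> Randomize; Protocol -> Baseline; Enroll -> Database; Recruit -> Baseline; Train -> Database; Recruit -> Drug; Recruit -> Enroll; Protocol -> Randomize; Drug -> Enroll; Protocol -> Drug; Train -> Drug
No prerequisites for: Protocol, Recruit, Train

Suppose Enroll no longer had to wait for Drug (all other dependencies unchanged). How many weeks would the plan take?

Original critical path: Train→Drug→Enroll→Database = 6+11+9+6 = 32 ⇒ 32 weeks.
Without Drug→Enroll, Enroll's earliest start moves from 17 to 6.
After: Recruit→Baseline = 3+27 = 30 → 30 weeks.

30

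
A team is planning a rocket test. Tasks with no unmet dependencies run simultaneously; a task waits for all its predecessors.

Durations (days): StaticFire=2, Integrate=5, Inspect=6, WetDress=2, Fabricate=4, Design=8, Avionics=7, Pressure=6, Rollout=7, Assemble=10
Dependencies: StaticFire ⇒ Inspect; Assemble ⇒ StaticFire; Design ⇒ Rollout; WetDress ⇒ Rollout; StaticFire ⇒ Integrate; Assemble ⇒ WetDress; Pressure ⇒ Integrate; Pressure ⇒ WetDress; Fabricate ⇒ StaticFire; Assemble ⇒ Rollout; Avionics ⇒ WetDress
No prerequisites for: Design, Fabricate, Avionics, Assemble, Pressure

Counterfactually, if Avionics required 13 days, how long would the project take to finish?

As given, the longest chain is Assemble→WetDress→Rollout = 10+2+7 = 19, so the finish is 19 days.
The longest path through Avionics is only 16 days, so Avionics has float 3.
Now Avionics→WetDress→Rollout = 13+2+7 = 22 is longest, so the finish becomes 22 days.

22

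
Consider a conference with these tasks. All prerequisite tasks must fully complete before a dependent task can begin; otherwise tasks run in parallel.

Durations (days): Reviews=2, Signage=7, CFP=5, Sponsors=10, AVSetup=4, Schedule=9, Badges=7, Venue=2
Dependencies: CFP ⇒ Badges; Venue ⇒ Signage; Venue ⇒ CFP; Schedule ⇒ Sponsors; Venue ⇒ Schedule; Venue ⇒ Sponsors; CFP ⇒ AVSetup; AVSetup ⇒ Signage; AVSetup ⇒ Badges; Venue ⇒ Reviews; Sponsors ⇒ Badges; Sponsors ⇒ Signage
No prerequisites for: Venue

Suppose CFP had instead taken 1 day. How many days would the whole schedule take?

28

The binding path is Venue→Schedule→Sponsors→Badges = 2+9+10+7 = 28; finish at 28 days.
The longest path through CFP is only 18 days, so CFP has float 10.
That remains the longest chain; total 28 days.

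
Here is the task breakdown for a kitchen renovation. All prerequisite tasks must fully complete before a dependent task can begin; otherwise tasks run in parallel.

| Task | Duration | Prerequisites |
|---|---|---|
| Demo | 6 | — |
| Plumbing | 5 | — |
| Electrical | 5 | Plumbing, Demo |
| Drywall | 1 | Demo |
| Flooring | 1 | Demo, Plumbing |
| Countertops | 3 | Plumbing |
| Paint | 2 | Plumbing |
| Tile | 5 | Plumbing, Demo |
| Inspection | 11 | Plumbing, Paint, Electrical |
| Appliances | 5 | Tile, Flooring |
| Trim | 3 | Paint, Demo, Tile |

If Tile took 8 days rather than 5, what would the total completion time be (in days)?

Baseline: Demo→Electrical→Inspection = 6+5+11 = 22 → 22 days.
Tile is off the critical path — its longest chain is 16 days, giving 6 of slack.
No other chain overtakes it, so the finish is 22 days.

22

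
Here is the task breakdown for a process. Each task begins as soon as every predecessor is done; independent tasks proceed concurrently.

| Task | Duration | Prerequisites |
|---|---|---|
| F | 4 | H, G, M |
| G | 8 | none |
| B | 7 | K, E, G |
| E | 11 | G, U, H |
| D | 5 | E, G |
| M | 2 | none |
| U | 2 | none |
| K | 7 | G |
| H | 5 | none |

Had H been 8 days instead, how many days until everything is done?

26

As given, the longest chain is G→E→B = 8+11+7 = 26, so the finish is 26 days.
H is off the critical path — its longest chain is 23 days, giving 3 of slack.
The binding chain switches to H→E→B = 8+11+7 = 26; finish 26 days.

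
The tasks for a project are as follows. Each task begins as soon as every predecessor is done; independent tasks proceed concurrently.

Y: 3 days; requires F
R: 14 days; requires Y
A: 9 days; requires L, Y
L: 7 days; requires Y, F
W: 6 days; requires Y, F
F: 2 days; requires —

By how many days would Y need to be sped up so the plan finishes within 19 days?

2

Current finish: 21 days; target: 19.
Y is on every critical path, so each day cut from Y cuts the finish by one (this holds down to a finish of 19).
Need 21 − 19 = 2 days off Y → Y becomes 1 day, finish becomes 19.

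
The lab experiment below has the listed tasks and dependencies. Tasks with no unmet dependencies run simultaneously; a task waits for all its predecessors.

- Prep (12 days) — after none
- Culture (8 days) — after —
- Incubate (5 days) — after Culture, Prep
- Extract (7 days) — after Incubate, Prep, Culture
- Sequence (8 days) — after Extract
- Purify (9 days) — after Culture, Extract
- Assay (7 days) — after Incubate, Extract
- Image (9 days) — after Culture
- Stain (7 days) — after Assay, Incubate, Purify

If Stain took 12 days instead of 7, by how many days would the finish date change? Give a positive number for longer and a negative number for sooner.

As given, the longest chain is Prep→Incubate→Extract→Purify→Stain = 12+5+7+9+7 = 40, so the finish is 40 days.
Stain is on the critical path; changing it to 12 makes that path 45 days.
The critical path is still Prep→Incubate→Extract→Purify→Stain; finish is now 45 days.
Change in finish: 45 − 40 = +5 days.

5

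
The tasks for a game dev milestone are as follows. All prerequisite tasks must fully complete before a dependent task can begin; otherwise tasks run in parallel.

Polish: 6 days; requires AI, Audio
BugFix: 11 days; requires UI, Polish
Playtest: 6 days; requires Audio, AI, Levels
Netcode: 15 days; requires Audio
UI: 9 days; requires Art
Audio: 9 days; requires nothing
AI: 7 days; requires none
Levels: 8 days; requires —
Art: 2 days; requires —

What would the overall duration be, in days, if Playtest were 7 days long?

26

Actual critical path: Audio→Polish→BugFix = 9+6+11 = 26 ⇒ 26 days.
Playtest has 11 days of float (longest path through it is 15).
No other chain overtakes it, so the finish is 26 days.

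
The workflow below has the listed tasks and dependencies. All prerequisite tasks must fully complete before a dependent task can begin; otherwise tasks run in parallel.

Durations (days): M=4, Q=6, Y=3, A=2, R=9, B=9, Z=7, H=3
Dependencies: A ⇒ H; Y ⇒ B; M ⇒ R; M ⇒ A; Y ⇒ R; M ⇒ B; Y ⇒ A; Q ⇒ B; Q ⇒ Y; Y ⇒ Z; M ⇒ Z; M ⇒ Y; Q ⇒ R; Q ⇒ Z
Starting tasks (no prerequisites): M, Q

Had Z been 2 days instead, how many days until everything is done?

The binding path is Q→Y→R = 6+3+9 = 18; finish at 18 days.
Z is off the critical path — its longest chain is 16 days, giving 2 of slack.
That remains the longest chain; total 18 days.

18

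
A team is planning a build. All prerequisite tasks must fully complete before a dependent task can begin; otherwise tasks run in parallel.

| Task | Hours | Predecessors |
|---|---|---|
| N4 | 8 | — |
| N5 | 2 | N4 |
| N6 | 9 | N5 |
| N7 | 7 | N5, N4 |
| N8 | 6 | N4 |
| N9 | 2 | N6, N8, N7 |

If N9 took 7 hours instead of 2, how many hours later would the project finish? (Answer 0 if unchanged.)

Actual critical path: N4→N5→N6→N9 = 8+2+9+2 = 21 ⇒ 21 hours.
N9 is on the critical path; changing it to 7 makes that path 26 hours.
The critical path is still N4→N5→N6→N9; finish is now 26 hours.
Change in finish: 26 − 21 = +5 hours.

5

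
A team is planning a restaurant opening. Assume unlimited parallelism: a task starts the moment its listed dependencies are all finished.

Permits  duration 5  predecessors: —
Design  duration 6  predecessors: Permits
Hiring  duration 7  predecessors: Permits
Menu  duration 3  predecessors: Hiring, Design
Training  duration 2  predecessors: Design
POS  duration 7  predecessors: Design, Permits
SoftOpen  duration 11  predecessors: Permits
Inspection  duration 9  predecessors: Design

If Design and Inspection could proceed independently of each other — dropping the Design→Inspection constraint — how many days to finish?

Original critical path: Permits→Design→Inspection = 5+6+9 = 20 ⇒ 20 days.
Without Design→Inspection, Inspection's earliest start moves from 11 to 0.
After: Permits→Design→POS = 5+6+7 = 18 → 18 days.

18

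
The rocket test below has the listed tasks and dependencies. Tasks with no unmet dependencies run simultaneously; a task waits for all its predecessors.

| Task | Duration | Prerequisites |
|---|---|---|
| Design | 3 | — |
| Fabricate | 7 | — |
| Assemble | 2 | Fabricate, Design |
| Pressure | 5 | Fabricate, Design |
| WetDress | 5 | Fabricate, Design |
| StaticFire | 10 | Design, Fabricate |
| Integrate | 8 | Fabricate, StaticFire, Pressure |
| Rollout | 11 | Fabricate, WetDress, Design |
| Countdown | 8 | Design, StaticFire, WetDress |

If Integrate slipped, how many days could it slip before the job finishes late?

The longest chain is Fabricate→StaticFire→Integrate = 7+10+8 = 25; overall finish 25 days.
Longest path through Integrate: 25 days (earliest finish 25, latest finish 25).
Slack of Integrate = 17 − 17 = 0 days.

0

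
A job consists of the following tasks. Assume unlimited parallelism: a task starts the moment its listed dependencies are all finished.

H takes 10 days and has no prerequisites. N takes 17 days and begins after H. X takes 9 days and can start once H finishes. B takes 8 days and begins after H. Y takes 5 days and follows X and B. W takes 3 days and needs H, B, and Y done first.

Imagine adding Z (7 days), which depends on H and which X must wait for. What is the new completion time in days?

34

Originally the schedule takes 27 days.
With Z inserted, X now waits for max(H, Z).
New critical path: H→Z→X→Y→W = 10+7+9+5+3 = 34 ⇒ 34 days.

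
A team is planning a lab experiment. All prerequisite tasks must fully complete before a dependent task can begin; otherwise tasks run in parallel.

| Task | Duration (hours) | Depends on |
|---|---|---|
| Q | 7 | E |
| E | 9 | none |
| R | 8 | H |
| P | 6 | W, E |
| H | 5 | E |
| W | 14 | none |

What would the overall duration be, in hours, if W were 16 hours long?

22

Critical path before the change: E→H→R = 9+5+8 = 22 giving 22 hours.
W is off the critical path — its longest chain is 20 hours, giving 2 of slack.
The binding chain switches to W→P = 16+6 = 22; finish 22 hours.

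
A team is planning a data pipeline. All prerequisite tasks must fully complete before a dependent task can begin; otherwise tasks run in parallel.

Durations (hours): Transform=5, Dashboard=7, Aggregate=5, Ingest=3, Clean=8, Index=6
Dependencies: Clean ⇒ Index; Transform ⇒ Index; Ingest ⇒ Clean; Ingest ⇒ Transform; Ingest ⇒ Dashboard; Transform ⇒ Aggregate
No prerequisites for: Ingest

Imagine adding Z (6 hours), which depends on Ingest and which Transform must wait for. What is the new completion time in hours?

Originally the plan takes 17 hours.
With Z inserted, Transform now waits for max(Ingest, Z).
New critical path: Ingest→Z→Transform→Index = 3+6+5+6 = 20 ⇒ 20 hours.

20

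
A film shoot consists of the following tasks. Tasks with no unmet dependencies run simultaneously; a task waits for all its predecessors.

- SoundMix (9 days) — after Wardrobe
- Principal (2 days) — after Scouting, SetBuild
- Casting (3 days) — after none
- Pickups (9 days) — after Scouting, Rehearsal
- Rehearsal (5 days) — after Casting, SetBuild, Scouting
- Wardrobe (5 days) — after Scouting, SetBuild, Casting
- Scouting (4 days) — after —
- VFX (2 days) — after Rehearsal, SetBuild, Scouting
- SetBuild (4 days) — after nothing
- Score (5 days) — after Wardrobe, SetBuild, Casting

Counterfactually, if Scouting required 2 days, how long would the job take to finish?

Actual critical path: Scouting→Wardrobe→SoundMix = 4+5+9 = 18 ⇒ 18 days.
Scouting is on the critical path; changing it to 2 makes that path 16 days.
Now SetBuild→Wardrobe→SoundMix = 4+5+9 = 18 is longest, so the finish becomes 18 days.

18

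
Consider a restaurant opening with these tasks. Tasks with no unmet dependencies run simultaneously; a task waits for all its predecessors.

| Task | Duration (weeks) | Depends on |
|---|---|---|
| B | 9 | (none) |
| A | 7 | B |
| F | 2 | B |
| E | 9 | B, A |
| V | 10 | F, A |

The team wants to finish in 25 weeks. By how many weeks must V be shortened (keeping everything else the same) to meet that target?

1

Current finish: 26 weeks; target: 25.
V is on every critical path, so each week cut from V cuts the finish by one (this holds down to a finish of 25).
Need 26 − 25 = 1 week off V → V becomes 9 weeks, finish becomes 25.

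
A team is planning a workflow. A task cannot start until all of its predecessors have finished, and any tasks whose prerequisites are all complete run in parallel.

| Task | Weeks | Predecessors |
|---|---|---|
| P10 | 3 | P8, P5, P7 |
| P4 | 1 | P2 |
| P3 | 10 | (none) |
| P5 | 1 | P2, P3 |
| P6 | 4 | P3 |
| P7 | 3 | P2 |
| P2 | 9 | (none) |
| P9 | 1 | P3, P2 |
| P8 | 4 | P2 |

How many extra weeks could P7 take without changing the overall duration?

1

The longest chain is P2→P8→P10 = 9+4+3 = 16; overall finish 16 weeks.
P7 finishes as early as 12 and must finish by 13.
Slack of P7 = 10 − 9 = 1 week.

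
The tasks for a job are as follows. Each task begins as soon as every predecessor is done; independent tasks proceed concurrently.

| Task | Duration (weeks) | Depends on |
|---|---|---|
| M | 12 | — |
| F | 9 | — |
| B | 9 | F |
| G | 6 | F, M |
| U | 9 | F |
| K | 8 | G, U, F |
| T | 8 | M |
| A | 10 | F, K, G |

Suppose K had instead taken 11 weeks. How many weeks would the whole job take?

39

Baseline: M→G→K→A = 12+6+8+10 = 36 → 36 weeks.
K lies on that path, so at 11 weeks the path becomes 39 weeks.
That remains the longest chain; total 39 weeks.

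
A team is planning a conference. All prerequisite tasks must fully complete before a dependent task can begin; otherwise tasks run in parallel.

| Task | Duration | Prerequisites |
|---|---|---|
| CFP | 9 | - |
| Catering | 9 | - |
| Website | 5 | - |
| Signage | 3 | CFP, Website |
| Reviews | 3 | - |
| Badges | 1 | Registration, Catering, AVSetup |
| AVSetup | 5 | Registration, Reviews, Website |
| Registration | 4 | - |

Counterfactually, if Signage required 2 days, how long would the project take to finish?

11

Actual critical path: CFP→Signage = 9+3 = 12 ⇒ 12 days.
Signage lies on that path, so at 2 days the path becomes 11 days.
No other chain overtakes it, so the finish is 11 days.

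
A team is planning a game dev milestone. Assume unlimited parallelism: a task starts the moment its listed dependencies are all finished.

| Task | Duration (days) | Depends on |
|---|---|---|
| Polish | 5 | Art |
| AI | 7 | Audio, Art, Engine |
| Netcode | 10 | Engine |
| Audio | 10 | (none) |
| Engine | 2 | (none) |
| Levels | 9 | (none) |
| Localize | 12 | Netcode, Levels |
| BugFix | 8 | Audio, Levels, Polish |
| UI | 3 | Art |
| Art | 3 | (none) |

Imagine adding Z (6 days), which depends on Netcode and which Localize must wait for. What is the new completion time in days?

Originally the game dev milestone takes 24 days.
With Z inserted, Localize now waits for max(Netcode, Levels, Z).
New critical path: Engine→Netcode→Z→Localize = 2+10+6+12 = 30 ⇒ 30 days.

30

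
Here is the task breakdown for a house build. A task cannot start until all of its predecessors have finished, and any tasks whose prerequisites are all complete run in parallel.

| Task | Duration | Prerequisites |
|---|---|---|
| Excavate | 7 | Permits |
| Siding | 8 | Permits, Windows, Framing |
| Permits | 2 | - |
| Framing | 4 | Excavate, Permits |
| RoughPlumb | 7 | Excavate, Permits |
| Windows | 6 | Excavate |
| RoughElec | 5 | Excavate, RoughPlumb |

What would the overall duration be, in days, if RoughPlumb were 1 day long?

23

Baseline: Permits→Excavate→Windows→Siding = 2+7+6+8 = 23 → 23 days.
RoughPlumb has 2 days of float (longest path through it is 21).
That remains the longest chain; total 23 days.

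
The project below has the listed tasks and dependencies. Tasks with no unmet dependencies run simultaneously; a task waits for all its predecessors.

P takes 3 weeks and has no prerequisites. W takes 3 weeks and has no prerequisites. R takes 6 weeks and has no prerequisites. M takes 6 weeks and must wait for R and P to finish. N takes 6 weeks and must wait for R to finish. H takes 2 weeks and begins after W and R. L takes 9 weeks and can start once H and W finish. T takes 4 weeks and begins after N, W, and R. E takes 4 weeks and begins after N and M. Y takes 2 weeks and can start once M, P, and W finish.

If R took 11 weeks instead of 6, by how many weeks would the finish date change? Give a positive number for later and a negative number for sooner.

5

Actual critical path: R→H→L = 6+2+9 = 17 ⇒ 17 weeks.
R is on the critical path; changing it to 11 makes that path 22 weeks.
The critical path is still R→H→L; finish is now 22 weeks.
Change in finish: 22 − 17 = +5 weeks.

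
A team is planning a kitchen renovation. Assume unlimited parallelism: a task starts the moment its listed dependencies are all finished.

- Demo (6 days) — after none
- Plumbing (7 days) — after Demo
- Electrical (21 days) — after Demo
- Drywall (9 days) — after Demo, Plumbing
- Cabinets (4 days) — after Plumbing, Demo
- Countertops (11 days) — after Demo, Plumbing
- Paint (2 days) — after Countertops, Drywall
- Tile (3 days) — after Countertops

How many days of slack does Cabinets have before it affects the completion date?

10

The longest chain is Demo→Plumbing→Countertops→Tile = 6+7+11+3 = 27; overall finish 27 days.
The longest chain containing Cabinets totals 17 days.
Float = 27 − 17 = 10.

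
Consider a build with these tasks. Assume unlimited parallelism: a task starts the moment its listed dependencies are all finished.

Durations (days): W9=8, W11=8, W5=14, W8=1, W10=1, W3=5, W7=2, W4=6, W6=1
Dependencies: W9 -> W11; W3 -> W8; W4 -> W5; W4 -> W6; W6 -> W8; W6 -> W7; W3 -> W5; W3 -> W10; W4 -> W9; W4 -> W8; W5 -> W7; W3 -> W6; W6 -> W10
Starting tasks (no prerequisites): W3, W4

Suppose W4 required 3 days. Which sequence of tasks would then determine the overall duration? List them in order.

W3, W5, W7

Baseline: W4→W5→W7 = 6+14+2 = 22 → 22 days.
W4 is on the critical path; changing it to 3 makes that path 19 days.
Now W3→W5→W7 = 5+14+2 = 21 is longest, so the finish becomes 21 days.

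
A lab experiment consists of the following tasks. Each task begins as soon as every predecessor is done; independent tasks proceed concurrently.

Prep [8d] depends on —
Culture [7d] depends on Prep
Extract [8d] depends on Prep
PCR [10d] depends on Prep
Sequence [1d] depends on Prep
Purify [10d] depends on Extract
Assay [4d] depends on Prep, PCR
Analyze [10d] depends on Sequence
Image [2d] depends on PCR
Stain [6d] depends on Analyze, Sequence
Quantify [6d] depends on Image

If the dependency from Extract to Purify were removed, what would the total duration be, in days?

26

Before: longest chain Prep→Extract→Purify = 8+8+10 = 26, finish 26.
Without Extract→Purify, Purify's earliest start moves from 16 to 0.
New critical path: Prep→PCR→Image→Quantify = 8+10+2+6 = 26 ⇒ 26 days.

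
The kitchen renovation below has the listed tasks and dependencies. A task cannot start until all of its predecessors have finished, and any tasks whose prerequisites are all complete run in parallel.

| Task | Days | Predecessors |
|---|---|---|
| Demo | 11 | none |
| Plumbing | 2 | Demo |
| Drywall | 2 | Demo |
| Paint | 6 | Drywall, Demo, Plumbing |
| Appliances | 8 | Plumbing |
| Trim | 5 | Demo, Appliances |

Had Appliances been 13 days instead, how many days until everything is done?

Actual critical path: Demo→Plumbing→Appliances→Trim = 11+2+8+5 = 26 ⇒ 26 days.
Appliances lies on that path, so at 13 days the path becomes 31 days.
That remains the longest chain; total 31 days.

31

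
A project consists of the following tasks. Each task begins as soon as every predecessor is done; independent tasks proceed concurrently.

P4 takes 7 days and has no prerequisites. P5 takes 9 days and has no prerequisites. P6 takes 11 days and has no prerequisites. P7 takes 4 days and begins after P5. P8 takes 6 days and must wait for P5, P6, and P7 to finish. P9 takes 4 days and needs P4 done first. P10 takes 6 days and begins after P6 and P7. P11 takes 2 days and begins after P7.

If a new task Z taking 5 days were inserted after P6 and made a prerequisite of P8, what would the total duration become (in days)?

22

Originally the schedule takes 19 days.
With Z inserted, P8 now waits for max(P5, P6, P7, Z).
New critical path: P6→Z→P8 = 11+5+6 = 22 ⇒ 22 days.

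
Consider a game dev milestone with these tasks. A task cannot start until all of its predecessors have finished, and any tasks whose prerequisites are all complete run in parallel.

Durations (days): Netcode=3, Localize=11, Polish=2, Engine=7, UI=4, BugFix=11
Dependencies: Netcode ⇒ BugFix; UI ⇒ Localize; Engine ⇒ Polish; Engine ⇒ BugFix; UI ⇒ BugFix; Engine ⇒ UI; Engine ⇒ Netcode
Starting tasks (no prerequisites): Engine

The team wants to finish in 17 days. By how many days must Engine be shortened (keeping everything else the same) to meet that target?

5

Current finish: 22 days; target: 17.
Engine is on every critical path, so each day cut from Engine cuts the finish by one (this holds down to a finish of 16).
Need 22 − 17 = 5 days off Engine → Engine becomes 2 days, finish becomes 17.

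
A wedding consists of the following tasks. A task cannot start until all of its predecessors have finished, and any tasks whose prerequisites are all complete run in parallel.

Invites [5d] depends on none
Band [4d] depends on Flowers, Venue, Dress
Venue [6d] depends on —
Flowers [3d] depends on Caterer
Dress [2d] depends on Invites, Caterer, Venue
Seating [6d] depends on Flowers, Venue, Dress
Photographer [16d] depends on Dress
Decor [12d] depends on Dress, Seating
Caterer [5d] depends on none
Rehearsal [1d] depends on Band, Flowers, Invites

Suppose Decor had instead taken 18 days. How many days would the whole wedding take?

32

Baseline: Venue→Dress→Seating→Decor = 6+2+6+12 = 26 → 26 days.
Since Decor is critical, the +6 change carries straight to that chain (now 32 days).
The critical path is still Venue→Dress→Seating→Decor; finish is now 32 days.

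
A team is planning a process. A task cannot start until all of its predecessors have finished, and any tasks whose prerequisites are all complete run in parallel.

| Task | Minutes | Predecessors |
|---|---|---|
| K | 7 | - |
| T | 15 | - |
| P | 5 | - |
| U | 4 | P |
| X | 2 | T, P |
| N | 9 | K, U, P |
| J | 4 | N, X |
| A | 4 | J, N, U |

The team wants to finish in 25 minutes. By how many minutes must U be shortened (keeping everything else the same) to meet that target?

Current finish: 26 minutes; target: 25.
U is on every critical path, so each minute cut from U cuts the finish by one (this holds down to a finish of 25).
Need 26 − 25 = 1 minute off U → U becomes 3 minutes, finish becomes 25.

1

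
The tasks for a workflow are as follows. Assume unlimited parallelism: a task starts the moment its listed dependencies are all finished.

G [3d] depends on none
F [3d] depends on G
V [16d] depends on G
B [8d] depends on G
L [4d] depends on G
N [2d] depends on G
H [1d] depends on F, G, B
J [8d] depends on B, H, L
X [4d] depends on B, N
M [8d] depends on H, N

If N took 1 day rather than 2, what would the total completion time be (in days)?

Critical path before the change: G→B→H→J = 3+8+1+8 = 20 giving 20 days.
N is off the critical path — its longest chain is 13 days, giving 7 of slack.
No other chain overtakes it, so the finish is 20 days.

20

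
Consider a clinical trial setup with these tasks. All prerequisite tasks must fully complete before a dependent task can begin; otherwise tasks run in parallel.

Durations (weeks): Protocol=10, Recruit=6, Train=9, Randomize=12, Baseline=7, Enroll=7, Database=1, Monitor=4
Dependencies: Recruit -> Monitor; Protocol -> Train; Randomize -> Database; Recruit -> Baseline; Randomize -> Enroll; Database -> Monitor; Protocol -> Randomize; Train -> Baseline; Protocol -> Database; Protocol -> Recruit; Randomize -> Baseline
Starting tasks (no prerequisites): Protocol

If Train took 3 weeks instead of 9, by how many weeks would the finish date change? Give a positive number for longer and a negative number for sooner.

As given, the longest chain is Protocol→Randomize→Baseline = 10+12+7 = 29, so the finish is 29 weeks.
Train has 3 weeks of float (longest path through it is 26).
The critical path is still Protocol→Randomize→Baseline; finish is now 29 weeks.
Change in finish: 29 − 29 = +0 weeks.

0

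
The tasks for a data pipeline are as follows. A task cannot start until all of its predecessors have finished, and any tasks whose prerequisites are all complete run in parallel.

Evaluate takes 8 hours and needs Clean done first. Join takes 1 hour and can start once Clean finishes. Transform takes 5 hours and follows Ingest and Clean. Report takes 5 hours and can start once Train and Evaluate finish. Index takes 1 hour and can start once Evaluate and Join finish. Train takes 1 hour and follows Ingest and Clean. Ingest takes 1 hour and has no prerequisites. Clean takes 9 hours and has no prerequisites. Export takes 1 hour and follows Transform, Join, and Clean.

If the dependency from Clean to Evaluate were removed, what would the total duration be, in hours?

15

With the dependency in place, Clean→Evaluate→Report = 9+8+5 = 22 sets the finish at 22 hours.
Without Clean→Evaluate, Evaluate's earliest start moves from 9 to 0.
New critical path: Clean→Transform→Export = 9+5+1 = 15 ⇒ 15 hours.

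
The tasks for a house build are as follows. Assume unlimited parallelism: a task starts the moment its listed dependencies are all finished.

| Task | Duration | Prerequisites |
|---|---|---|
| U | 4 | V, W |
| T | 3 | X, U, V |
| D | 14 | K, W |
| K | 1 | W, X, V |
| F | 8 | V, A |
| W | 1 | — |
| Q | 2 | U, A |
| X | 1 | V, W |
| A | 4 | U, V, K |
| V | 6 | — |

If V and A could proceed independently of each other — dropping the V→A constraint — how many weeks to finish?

22

Original critical path: V→X→K→D = 6+1+1+14 = 22 ⇒ 22 weeks.
Dropping V→A doesn't change A's earliest start (10); another predecessor still binds.
New critical path: V→X→K→D = 6+1+1+14 = 22 ⇒ 22 weeks.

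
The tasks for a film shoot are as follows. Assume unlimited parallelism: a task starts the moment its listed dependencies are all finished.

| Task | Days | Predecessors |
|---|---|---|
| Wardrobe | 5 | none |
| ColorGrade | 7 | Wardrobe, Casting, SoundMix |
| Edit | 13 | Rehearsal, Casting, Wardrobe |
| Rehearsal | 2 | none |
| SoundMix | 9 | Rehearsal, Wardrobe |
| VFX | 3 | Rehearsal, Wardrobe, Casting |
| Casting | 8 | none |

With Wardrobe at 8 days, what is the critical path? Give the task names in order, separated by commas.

Wardrobe, SoundMix, ColorGrade

Critical path before the change: Wardrobe→SoundMix→ColorGrade = 5+9+7 = 21 giving 21 days.
Wardrobe is on the critical path; changing it to 8 makes that path 24 days.
No other chain overtakes it, so the finish is 24 days.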